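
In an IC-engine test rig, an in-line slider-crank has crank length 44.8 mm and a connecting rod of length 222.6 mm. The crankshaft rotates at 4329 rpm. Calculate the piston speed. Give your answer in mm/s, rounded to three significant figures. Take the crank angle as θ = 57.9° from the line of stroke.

ω = 2π·4329/60 = 453.3 rad/s
For an in-line slider-crank, x = r cosθ + √(L² − r² sin²θ), so v = −rω sinθ·[1 + r cosθ/√(L² − r² sin²θ)].
With r = 0.0448 m, L = 0.2226 m, θ = 57.9°: √(L² − r² sin²θ) = 0.21934 m.
v = −0.0448·453.3·0.84712·[1 + 0.0448·0.53140/0.21934] = -19.072 m/s.
|v| = 19.072 m/s = 19072 mm/s.

19100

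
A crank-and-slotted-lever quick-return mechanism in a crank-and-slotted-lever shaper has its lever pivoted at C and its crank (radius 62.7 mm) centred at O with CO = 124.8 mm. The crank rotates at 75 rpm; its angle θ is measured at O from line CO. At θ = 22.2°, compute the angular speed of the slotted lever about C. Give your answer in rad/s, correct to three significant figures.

ω = 7.854 rad/s (from 75 rpm).
Crank pin A relative to C: A = (d + r cosθ, r sinθ); lever angle φ = atan2(r sinθ, d + r cosθ).
Differentiating tanφ: φ̇ = rω(d cosθ + r)/(d² + r² + 2dr cosθ).
d² + r² + 2dr cosθ = |CA|² = 0.0339961 m²;  d cosθ + r = +0.17825 m.
|ω_lever| = |0.0627·7.854·+0.17825| / 0.0339961 = 2.582 rad/s.

2.58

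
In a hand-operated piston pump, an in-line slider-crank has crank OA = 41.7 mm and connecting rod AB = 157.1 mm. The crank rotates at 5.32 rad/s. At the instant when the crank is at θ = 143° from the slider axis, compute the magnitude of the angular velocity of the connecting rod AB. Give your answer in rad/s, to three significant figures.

ω = 5.32 rad/s
The rod makes angle φ with the slider axis where L sinφ = r sinθ; differentiating, L cosφ·φ̇ = r ω cosθ.
L cosφ = √(L² − r² sin²θ) = 0.15508 m.
|ω_rod| = r ω |cosθ| / √(L² − r² sin²θ) = 0.0417·5.32·0.79864/0.15508 = 1.1424 rad/s.

1.14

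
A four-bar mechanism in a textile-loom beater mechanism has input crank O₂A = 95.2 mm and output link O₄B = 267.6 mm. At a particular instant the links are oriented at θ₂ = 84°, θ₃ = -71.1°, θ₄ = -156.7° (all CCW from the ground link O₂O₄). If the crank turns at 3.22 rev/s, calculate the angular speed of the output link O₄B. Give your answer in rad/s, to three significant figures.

ω₂ = 20.23 rad/s (from 3.22 rev/s).
Differentiating the loop-closure r₂e^{iθ₂}+r₃e^{iθ₃}=r₁+r₄e^{iθ₄} gives r₂ω₂e^{iθ₂}+r₃ω₃e^{iθ₃}=r₄ω₄e^{iθ₄}.
Eliminating the other unknown: ω₄ = r₂ω₂ sin(θ₂−θ₃) / [r₄ sin(θ₄−θ₃)].
Numerator sine = +0.42104; denominator sine = -0.99705.
Result = 0.0952·20.23·(+0.42104) / (0.2676·(-0.99705)) = -3.0394 rad/s; magnitude 3.0394 rad/s.

3.04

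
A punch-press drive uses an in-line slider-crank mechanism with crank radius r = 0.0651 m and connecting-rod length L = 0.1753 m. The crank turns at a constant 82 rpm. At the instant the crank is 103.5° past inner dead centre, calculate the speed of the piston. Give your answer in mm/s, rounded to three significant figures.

ω = 2π·82/60 = 8.587 rad/s
For an in-line slider-crank, x = r cosθ + √(L² − r² sin²θ), so v = −rω sinθ·[1 + r cosθ/√(L² − r² sin²θ)].
With r = 0.0651 m, L = 0.1753 m, θ = 103.5°: √(L² − r² sin²θ) = 0.16347 m.
v = −0.0651·8.587·0.97237·[1 + 0.0651·-0.23345/0.16347] = -0.49304 m/s.
|v| = 0.49304 m/s = 493.04 mm/s.

493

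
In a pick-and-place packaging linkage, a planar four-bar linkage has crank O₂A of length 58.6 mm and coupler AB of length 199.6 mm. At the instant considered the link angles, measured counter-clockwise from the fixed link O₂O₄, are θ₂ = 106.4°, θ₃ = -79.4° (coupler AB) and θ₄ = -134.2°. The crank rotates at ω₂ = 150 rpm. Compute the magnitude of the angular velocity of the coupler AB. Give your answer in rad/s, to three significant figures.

ω₂ = 15.71 rad/s (from 150 rpm).
Differentiating the loop-closure r₂e^{iθ₂}+r₃e^{iθ₃}=r₁+r₄e^{iθ₄} gives r₂ω₂e^{iθ₂}+r₃ω₃e^{iθ₃}=r₄ω₄e^{iθ₄}.
Eliminating the other unknown: ω₃ = r₂ω₂ sin(θ₄−θ₂) / [r₃ sin(θ₃−θ₄)].
Numerator sine = +0.87121; denominator sine = +0.81714.
Result = 0.0586·15.71·(+0.87121) / (0.1996·(+0.81714)) = +4.9168 rad/s; magnitude 4.9168 rad/s.

4.92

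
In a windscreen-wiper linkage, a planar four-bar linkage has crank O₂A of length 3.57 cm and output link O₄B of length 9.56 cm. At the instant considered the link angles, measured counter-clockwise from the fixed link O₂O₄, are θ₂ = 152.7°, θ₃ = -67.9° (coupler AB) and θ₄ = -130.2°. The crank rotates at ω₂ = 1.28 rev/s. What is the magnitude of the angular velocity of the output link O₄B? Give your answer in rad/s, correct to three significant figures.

ω₂ = 8.042 rad/s (from 1.28 rev/s).
Differentiating the loop-closure r₂e^{iθ₂}+r₃e^{iθ₃}=r₁+r₄e^{iθ₄} gives r₂ω₂e^{iθ₂}+r₃ω₃e^{iθ₃}=r₄ω₄e^{iθ₄}.
Eliminating the other unknown: ω₄ = r₂ω₂ sin(θ₂−θ₃) / [r₄ sin(θ₄−θ₃)].
Numerator sine = -0.65077; denominator sine = -0.88539.
Result = 0.0357·8.042·(-0.65077) / (0.0956·(-0.88539)) = +2.2075 rad/s; magnitude 2.2075 rad/s.

2.21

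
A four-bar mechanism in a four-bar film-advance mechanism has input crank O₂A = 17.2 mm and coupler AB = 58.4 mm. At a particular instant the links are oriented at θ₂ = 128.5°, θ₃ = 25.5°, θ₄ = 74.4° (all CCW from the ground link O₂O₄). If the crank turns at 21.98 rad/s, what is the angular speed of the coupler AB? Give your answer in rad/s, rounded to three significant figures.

6.96

ω₂ = 21.98 rad/s
Differentiating the loop-closure r₂e^{iθ₂}+r₃e^{iθ₃}=r₁+r₄e^{iθ₄} gives r₂ω₂e^{iθ₂}+r₃ω₃e^{iθ₃}=r₄ω₄e^{iθ₄}.
Eliminating the other unknown: ω₃ = r₂ω₂ sin(θ₄−θ₂) / [r₃ sin(θ₃−θ₄)].
Numerator sine = -0.81004; denominator sine = -0.75356.
Result = 0.0172·21.98·(-0.81004) / (0.0584·(-0.75356)) = +6.9587 rad/s; magnitude 6.9587 rad/s.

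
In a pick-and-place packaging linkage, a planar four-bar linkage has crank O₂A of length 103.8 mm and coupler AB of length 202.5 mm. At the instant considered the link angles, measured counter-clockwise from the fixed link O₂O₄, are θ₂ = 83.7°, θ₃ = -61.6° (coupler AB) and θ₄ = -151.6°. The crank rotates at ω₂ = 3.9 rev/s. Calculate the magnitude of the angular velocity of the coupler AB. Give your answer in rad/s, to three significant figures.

10.3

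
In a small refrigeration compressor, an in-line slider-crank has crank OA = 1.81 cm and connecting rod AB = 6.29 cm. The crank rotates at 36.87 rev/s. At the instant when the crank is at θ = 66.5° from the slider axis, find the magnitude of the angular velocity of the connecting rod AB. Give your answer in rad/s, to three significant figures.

ω = 231.7 rad/s (converted from 36.87 rev/s).
The rod makes angle φ with the slider axis where L sinφ = r sinθ; differentiating, L cosφ·φ̇ = r ω cosθ.
L cosφ = √(L² − r² sin²θ) = 0.06067 m.
|ω_rod| = r ω |cosθ| / √(L² − r² sin²θ) = 0.0181·231.7·0.39875/0.06067 = 27.558 rad/s.

27.6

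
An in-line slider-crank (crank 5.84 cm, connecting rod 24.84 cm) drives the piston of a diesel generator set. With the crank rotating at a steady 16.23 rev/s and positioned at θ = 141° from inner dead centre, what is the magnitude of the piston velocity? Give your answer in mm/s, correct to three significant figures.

3060

ω = 2π·16.2 = 102 rad/s
For an in-line slider-crank, x = r cosθ + √(L² − r² sin²θ), so v = −rω sinθ·[1 + r cosθ/√(L² − r² sin²θ)].
With r = 0.0584 m, L = 0.2484 m, θ = 141°: √(L² − r² sin²θ) = 0.24567 m.
v = −0.0584·102·0.62932·[1 + 0.0584·-0.77715/0.24567] = -3.0555 m/s.
|v| = 3.0555 m/s = 3055.5 mm/s.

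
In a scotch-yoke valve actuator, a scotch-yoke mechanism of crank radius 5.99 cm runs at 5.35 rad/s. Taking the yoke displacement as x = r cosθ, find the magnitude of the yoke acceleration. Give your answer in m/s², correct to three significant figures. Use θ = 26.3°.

ω = 5.35 rad/s
x = r cosθ ⇒ ẍ = −rω² cosθ (ω constant).
|a| = rω²|cosθ| = 0.0599·(5.35)²·|cos 26.3°| = 1.537 m/s².

1.54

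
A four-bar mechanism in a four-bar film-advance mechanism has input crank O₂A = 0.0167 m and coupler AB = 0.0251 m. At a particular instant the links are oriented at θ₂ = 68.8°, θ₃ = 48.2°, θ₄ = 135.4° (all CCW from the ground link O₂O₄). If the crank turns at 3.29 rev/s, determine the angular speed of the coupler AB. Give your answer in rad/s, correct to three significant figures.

12.6

ω₂ = 20.67 rad/s (from 3.29 rev/s).
Differentiating the loop-closure r₂e^{iθ₂}+r₃e^{iθ₃}=r₁+r₄e^{iθ₄} gives r₂ω₂e^{iθ₂}+r₃ω₃e^{iθ₃}=r₄ω₄e^{iθ₄}.
Eliminating the other unknown: ω₃ = r₂ω₂ sin(θ₄−θ₂) / [r₃ sin(θ₃−θ₄)].
Numerator sine = +0.91775; denominator sine = -0.99881.
Result = 0.0167·20.67·(+0.91775) / (0.0251·(-0.99881)) = -12.638 rad/s; magnitude 12.638 rad/s.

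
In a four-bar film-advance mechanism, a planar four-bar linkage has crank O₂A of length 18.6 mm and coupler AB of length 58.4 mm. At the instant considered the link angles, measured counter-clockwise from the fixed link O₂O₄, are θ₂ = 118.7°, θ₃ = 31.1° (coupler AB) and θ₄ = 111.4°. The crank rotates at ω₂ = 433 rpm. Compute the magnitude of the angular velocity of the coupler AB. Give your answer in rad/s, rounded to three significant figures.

ω₂ = 45.34 rad/s (from 433 rpm).
Differentiating the loop-closure r₂e^{iθ₂}+r₃e^{iθ₃}=r₁+r₄e^{iθ₄} gives r₂ω₂e^{iθ₂}+r₃ω₃e^{iθ₃}=r₄ω₄e^{iθ₄}.
Eliminating the other unknown: ω₃ = r₂ω₂ sin(θ₄−θ₂) / [r₃ sin(θ₃−θ₄)].
Numerator sine = -0.12706; denominator sine = -0.98570.
Result = 0.0186·45.34·(-0.12706) / (0.0584·(-0.98570)) = +1.8616 rad/s; magnitude 1.8616 rad/s.

1.86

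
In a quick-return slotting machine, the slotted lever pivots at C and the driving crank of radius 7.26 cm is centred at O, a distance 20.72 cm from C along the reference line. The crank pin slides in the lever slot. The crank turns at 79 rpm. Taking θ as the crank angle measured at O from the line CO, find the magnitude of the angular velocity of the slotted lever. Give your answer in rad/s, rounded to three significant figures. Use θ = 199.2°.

ω = 8.273 rad/s (from 79 rpm).
Crank pin A relative to C: A = (d + r cosθ, r sinθ); lever angle φ = atan2(r sinθ, d + r cosθ).
Differentiating tanφ: φ̇ = rω(d cosθ + r)/(d² + r² + 2dr cosθ).
d² + r² + 2dr cosθ = |CA|² = 0.0197906 m²;  d cosθ + r = -0.12307 m.
|ω_lever| = |0.0726·8.273·-0.12307| / 0.0197906 = 3.7351 rad/s.

3.74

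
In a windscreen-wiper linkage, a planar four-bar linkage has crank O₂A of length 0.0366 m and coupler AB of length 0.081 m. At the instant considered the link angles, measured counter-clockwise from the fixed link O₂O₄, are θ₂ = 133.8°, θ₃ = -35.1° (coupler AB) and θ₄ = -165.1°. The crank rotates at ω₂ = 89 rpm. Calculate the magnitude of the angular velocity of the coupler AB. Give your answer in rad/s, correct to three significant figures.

ω₂ = 9.32 rad/s (from 89 rpm).
Differentiating the loop-closure r₂e^{iθ₂}+r₃e^{iθ₃}=r₁+r₄e^{iθ₄} gives r₂ω₂e^{iθ₂}+r₃ω₃e^{iθ₃}=r₄ω₄e^{iθ₄}.
Eliminating the other unknown: ω₃ = r₂ω₂ sin(θ₄−θ₂) / [r₃ sin(θ₃−θ₄)].
Numerator sine = +0.87546; denominator sine = +0.76604.
Result = 0.0366·9.32·(+0.87546) / (0.081·(+0.76604)) = +4.8128 rad/s; magnitude 4.8128 rad/s.

4.81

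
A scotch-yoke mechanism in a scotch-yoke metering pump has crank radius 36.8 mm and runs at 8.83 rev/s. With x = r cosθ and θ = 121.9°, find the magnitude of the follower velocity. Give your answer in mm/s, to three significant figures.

1730

ω = 55.48 rad/s (from 8.83 rev/s).
x = r cosθ ⇒ ẋ = −rω sinθ.
|v| = rω|sinθ| = 0.0368·55.48·|sin 121.9°| = 1.7333 m/s = 1733.3 mm/s.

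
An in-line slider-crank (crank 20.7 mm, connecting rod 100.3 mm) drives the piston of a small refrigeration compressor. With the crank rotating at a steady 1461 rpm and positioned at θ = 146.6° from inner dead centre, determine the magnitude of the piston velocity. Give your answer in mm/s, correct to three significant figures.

1440

ω = 2π·1461/60 = 153 rad/s
For an in-line slider-crank, x = r cosθ + √(L² − r² sin²θ), so v = −rω sinθ·[1 + r cosθ/√(L² − r² sin²θ)].
With r = 0.0207 m, L = 0.1003 m, θ = 146.6°: √(L² − r² sin²θ) = 0.099651 m.
v = −0.0207·153·0.55048·[1 + 0.0207·-0.83485/0.099651] = -1.441 m/s.
|v| = 1.441 m/s = 1441 mm/s.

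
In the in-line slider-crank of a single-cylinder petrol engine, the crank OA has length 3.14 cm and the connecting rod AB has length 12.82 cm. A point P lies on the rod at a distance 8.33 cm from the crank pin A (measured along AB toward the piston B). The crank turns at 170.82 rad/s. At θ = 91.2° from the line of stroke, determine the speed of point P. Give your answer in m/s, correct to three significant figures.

5.34

ω = 170.8 rad/s.  Crank-pin speed |V_A| = rω = 5.3637 m/s, perpendicular to OA.
Rod angle: sinφ = −(r/L) sinθ ⇒ φ = -14.175°; ω_rod = −rω cosθ/√(L²−r²sin²θ) = +0.90372 rad/s.
V_P = V_A + ω_rod × AP, with AP = 0.0833 m along the rod.
Components: V_Px = −rω sinθ − a·ω_rod·sinφ = -5.3441 m/s;  V_Py = rω cosθ + a·ω_rod·cosφ = -0.039342 m/s.
|V_P| = √(V_Px² + V_Py²) = 5.3443 m/s.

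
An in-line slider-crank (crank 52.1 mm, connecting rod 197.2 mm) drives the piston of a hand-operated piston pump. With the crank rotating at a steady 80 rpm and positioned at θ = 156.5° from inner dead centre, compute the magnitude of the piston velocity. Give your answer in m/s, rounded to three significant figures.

0.132

ω = 2π·80/60 = 8.378 rad/s
For an in-line slider-crank, x = r cosθ + √(L² − r² sin²θ), so v = −rω sinθ·[1 + r cosθ/√(L² − r² sin²θ)].
With r = 0.0521 m, L = 0.1972 m, θ = 156.5°: √(L² − r² sin²θ) = 0.1961 m.
v = −0.0521·8.378·0.39875·[1 + 0.0521·-0.91706/0.1961] = -0.13164 m/s.
|v| = 0.13164 m/s.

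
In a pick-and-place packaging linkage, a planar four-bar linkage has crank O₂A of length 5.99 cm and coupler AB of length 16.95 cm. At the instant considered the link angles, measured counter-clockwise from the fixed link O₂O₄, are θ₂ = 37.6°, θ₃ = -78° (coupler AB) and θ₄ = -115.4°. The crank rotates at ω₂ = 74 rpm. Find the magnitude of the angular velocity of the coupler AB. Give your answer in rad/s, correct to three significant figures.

2.05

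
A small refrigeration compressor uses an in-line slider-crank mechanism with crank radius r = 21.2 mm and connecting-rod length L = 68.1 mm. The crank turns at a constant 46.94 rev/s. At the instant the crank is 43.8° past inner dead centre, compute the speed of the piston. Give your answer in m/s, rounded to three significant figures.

5.32

ω = 2π·46.9 = 294.9 rad/s
For an in-line slider-crank, x = r cosθ + √(L² − r² sin²θ), so v = −rω sinθ·[1 + r cosθ/√(L² − r² sin²θ)].
With r = 0.0212 m, L = 0.0681 m, θ = 43.8°: √(L² − r² sin²θ) = 0.0665 m.
v = −0.0212·294.9·0.69214·[1 + 0.0212·0.72176/0.0665] = -5.3234 m/s.
|v| = 5.3234 m/s.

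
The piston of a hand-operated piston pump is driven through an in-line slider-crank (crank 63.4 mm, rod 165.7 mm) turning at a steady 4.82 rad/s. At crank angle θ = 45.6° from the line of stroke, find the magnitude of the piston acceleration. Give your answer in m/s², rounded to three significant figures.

1.04

ω = 4.82 rad/s
x(θ) = r cosθ + √(L² − r² sin²θ); with ω constant, a = ω²·d²x/dθ².
d²x/dθ² = −r cosθ − r²(cos2θ)/√u − r⁴ sin²2θ/(4u^{3/2}),  u = L² − r² sin²θ = 0.0254046 m².
Substituting r = 0.0634 m, L = 0.1657 m, θ = 45.6°: d²x/dθ² = -0.044828 m.
a = ω²·d²x/dθ² = (4.82)²·(-0.044828) = -1.0415 m/s²;  |a| = 1.0415 m/s².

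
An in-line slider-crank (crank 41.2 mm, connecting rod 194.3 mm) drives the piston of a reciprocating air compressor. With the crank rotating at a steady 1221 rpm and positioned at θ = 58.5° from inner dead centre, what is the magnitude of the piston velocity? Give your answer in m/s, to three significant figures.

5.00

ω = 2π·1221/60 = 127.9 rad/s
For an in-line slider-crank, x = r cosθ + √(L² − r² sin²θ), so v = −rω sinθ·[1 + r cosθ/√(L² − r² sin²θ)].
With r = 0.0412 m, L = 0.1943 m, θ = 58.5°: √(L² − r² sin²θ) = 0.1911 m.
v = −0.0412·127.9·0.85264·[1 + 0.0412·0.52250/0.1911] = -4.9976 m/s.
|v| = 4.9976 m/s.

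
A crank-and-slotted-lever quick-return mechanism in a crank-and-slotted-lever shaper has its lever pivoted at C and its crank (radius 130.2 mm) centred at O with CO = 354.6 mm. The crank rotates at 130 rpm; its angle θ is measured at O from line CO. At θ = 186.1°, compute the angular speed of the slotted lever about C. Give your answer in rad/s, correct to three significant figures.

7.75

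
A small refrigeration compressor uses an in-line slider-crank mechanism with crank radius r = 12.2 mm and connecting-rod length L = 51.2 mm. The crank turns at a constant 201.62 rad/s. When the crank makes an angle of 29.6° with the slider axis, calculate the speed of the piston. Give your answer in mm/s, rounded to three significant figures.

1470

ω = 201.6 rad/s
For an in-line slider-crank, x = r cosθ + √(L² − r² sin²θ), so v = −rω sinθ·[1 + r cosθ/√(L² − r² sin²θ)].
With r = 0.0122 m, L = 0.0512 m, θ = 29.6°: √(L² − r² sin²θ) = 0.050844 m.
v = −0.0122·201.6·0.49394·[1 + 0.0122·0.86949/0.050844] = -1.4685 m/s.
|v| = 1.4685 m/s = 1468.5 mm/s.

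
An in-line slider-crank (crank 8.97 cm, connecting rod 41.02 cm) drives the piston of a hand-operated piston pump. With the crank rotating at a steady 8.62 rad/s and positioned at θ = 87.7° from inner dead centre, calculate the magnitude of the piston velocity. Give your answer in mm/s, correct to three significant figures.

ω = 8.62 rad/s
For an in-line slider-crank, x = r cosθ + √(L² − r² sin²θ), so v = −rω sinθ·[1 + r cosθ/√(L² − r² sin²θ)].
With r = 0.0897 m, L = 0.4102 m, θ = 87.7°: √(L² − r² sin²θ) = 0.40029 m.
v = −0.0897·8.62·0.99919·[1 + 0.0897·0.04013/0.40029] = -0.77954 m/s.
|v| = 0.77954 m/s = 779.54 mm/s.

780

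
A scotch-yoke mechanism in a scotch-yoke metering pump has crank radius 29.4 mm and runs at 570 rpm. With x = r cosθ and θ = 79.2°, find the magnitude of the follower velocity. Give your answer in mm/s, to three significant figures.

1720

ω = 59.69 rad/s (from 570 rpm).
x = r cosθ ⇒ ẋ = −rω sinθ.
|v| = rω|sinθ| = 0.0294·59.69·|sin 79.2°| = 1.7238 m/s = 1723.8 mm/s.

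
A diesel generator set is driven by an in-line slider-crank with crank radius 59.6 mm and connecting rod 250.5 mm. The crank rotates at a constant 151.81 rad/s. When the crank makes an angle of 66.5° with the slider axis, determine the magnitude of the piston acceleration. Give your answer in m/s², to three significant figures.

322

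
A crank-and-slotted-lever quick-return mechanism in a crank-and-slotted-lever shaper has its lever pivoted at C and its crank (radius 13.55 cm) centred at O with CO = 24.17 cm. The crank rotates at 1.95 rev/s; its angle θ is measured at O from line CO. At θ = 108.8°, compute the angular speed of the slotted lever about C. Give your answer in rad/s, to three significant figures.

ω = 12.25 rad/s (from 1.95 rev/s).
Crank pin A relative to C: A = (d + r cosθ, r sinθ); lever angle φ = atan2(r sinθ, d + r cosθ).
Differentiating tanφ: φ̇ = rω(d cosθ + r)/(d² + r² + 2dr cosθ).
d² + r² + 2dr cosθ = |CA|² = 0.0556705 m²;  d cosθ + r = +0.057608 m.
|ω_lever| = |0.1355·12.25·+0.057608| / 0.0556705 = 1.718 rad/s.

1.72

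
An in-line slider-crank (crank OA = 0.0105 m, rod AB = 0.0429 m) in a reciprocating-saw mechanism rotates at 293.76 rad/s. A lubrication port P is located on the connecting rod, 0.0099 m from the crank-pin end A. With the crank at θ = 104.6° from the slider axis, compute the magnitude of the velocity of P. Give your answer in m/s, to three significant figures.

3.00

ω = 293.8 rad/s.  Crank-pin speed |V_A| = rω = 3.0845 m/s, perpendicular to OA.
Rod angle: sinφ = −(r/L) sinθ ⇒ φ = -13.701°; ω_rod = −rω cosθ/√(L²−r²sin²θ) = +18.654 rad/s.
V_P = V_A + ω_rod × AP, with AP = 0.0099 m along the rod.
Components: V_Px = −rω sinθ − a·ω_rod·sinφ = -2.9411 m/s;  V_Py = rω cosθ + a·ω_rod·cosφ = -0.59808 m/s.
|V_P| = √(V_Px² + V_Py²) = 3.0013 m/s.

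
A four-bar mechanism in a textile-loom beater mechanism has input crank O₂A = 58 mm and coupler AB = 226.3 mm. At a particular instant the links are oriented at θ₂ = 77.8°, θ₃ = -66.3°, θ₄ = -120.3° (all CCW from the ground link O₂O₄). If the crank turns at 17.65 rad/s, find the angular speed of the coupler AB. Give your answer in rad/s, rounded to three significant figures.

ω₂ = 17.65 rad/s
Differentiating the loop-closure r₂e^{iθ₂}+r₃e^{iθ₃}=r₁+r₄e^{iθ₄} gives r₂ω₂e^{iθ₂}+r₃ω₃e^{iθ₃}=r₄ω₄e^{iθ₄}.
Eliminating the other unknown: ω₃ = r₂ω₂ sin(θ₄−θ₂) / [r₃ sin(θ₃−θ₄)].
Numerator sine = +0.31068; denominator sine = +0.80902.
Result = 0.058·17.65·(+0.31068) / (0.2263·(+0.80902)) = +1.7372 rad/s; magnitude 1.7372 rad/s.

1.74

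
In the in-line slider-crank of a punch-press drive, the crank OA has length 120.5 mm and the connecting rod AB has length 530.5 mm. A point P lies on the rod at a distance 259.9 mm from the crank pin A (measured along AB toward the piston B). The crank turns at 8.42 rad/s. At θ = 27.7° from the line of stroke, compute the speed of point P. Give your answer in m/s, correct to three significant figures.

ω = 8.42 rad/s.  Crank-pin speed |V_A| = rω = 1.0146 m/s, perpendicular to OA.
Rod angle: sinφ = −(r/L) sinθ ⇒ φ = -6.061°; ω_rod = −rω cosθ/√(L²−r²sin²θ) = -1.7029 rad/s.
V_P = V_A + ω_rod × AP, with AP = 0.2599 m along the rod.
Components: V_Px = −rω sinθ − a·ω_rod·sinφ = -0.51836 m/s;  V_Py = rω cosθ + a·ω_rod·cosφ = +0.45822 m/s.
|V_P| = √(V_Px² + V_Py²) = 0.69186 m/s.

0.692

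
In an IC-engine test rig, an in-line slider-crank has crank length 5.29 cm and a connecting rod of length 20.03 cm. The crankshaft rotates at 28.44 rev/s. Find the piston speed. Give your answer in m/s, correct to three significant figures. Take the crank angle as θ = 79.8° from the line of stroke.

9.75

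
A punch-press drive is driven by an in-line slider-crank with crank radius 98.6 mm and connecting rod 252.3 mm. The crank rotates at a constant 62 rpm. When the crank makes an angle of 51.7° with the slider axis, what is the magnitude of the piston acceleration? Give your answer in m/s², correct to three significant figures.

ω = 2π·62/60 = 6.493 rad/s
x(θ) = r cosθ + √(L² − r² sin²θ); with ω constant, a = ω²·d²x/dθ².
d²x/dθ² = −r cosθ − r²(cos2θ)/√u − r⁴ sin²2θ/(4u^{3/2}),  u = L² − r² sin²θ = 0.0576678 m².
Substituting r = 0.0986 m, L = 0.2523 m, θ = 51.7°: d²x/dθ² = -0.053343 m.
a = ω²·d²x/dθ² = (6.493)²·(-0.053343) = -2.2486 m/s²;  |a| = 2.2486 m/s².

2.25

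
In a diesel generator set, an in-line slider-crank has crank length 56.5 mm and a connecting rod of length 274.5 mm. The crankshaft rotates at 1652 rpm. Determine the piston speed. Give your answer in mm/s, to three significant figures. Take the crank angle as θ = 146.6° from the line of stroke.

ω = 2π·1652/60 = 173 rad/s
For an in-line slider-crank, x = r cosθ + √(L² − r² sin²θ), so v = −rω sinθ·[1 + r cosθ/√(L² − r² sin²θ)].
With r = 0.0565 m, L = 0.2745 m, θ = 146.6°: √(L² − r² sin²θ) = 0.27273 m.
v = −0.0565·173·0.55048·[1 + 0.0565·-0.83485/0.27273] = -4.45 m/s.
|v| = 4.45 m/s = 4450 mm/s.

4450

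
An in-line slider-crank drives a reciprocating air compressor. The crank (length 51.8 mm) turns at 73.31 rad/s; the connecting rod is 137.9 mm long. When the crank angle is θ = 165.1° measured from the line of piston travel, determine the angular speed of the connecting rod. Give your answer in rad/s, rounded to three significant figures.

26.7

ω = 73.31 rad/s
The rod makes angle φ with the slider axis where L sinφ = r sinθ; differentiating, L cosφ·φ̇ = r ω cosθ.
L cosφ = √(L² − r² sin²θ) = 0.13726 m.
|ω_rod| = r ω |cosθ| / √(L² − r² sin²θ) = 0.0518·73.31·0.96638/0.13726 = 26.737 rad/s.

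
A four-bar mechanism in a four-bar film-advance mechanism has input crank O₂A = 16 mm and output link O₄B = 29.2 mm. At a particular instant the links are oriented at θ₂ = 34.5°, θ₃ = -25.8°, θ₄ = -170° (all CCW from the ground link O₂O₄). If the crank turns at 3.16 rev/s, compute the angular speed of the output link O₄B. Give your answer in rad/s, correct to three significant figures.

ω₂ = 19.85 rad/s (from 3.16 rev/s).
Differentiating the loop-closure r₂e^{iθ₂}+r₃e^{iθ₃}=r₁+r₄e^{iθ₄} gives r₂ω₂e^{iθ₂}+r₃ω₃e^{iθ₃}=r₄ω₄e^{iθ₄}.
Eliminating the other unknown: ω₄ = r₂ω₂ sin(θ₂−θ₃) / [r₄ sin(θ₄−θ₃)].
Numerator sine = +0.86863; denominator sine = -0.58496.
Result = 0.016·19.85·(+0.86863) / (0.0292·(-0.58496)) = -16.155 rad/s; magnitude 16.155 rad/s.

16.2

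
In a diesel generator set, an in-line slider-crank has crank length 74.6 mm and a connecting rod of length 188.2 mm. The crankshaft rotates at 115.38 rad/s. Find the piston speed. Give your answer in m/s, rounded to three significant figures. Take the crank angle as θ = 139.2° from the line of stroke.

3.88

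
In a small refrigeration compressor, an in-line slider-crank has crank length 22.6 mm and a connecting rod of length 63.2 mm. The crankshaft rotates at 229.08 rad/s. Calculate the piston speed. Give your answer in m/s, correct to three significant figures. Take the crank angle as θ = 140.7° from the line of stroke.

2.35

ω = 229.1 rad/s
For an in-line slider-crank, x = r cosθ + √(L² − r² sin²θ), so v = −rω sinθ·[1 + r cosθ/√(L² − r² sin²θ)].
With r = 0.0226 m, L = 0.0632 m, θ = 140.7°: √(L² − r² sin²θ) = 0.061558 m.
v = −0.0226·229.1·0.63338·[1 + 0.0226·-0.77384/0.061558] = -2.3475 m/s.
|v| = 2.3475 m/s.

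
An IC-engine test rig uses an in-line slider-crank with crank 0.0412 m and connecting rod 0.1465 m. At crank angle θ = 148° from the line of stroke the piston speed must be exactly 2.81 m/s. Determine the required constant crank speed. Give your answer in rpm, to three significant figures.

For an in-line slider-crank, |v_piston| = rω|sinθ|·[1 + r cosθ/√(L² − r² sin²θ)].
With r = 0.0412 m, L = 0.1465 m, θ = 148°: the bracketed kinematic factor |dx/dθ| = 0.016567 m.
ω = v/|dx/dθ| = 2.81/0.016567 = 169.62 rad/s.
N = 60ω/(2π) = 1619.7 rpm.

1620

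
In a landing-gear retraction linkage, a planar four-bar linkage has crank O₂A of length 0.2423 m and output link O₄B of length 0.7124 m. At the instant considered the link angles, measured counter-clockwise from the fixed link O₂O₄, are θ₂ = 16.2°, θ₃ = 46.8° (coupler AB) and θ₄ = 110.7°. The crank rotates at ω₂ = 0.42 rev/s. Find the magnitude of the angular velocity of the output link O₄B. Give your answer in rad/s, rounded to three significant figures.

0.509

ω₂ = 2.639 rad/s (from 0.42 rev/s).
Differentiating the loop-closure r₂e^{iθ₂}+r₃e^{iθ₃}=r₁+r₄e^{iθ₄} gives r₂ω₂e^{iθ₂}+r₃ω₃e^{iθ₃}=r₄ω₄e^{iθ₄}.
Eliminating the other unknown: ω₄ = r₂ω₂ sin(θ₂−θ₃) / [r₄ sin(θ₄−θ₃)].
Numerator sine = -0.50904; denominator sine = +0.89803.
Result = 0.2423·2.639·(-0.50904) / (0.7124·(+0.89803)) = -0.50877 rad/s; magnitude 0.50877 rad/s.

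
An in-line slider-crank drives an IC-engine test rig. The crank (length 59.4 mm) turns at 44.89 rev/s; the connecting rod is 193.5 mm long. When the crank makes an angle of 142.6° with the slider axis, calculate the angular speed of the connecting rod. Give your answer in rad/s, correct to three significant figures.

70.0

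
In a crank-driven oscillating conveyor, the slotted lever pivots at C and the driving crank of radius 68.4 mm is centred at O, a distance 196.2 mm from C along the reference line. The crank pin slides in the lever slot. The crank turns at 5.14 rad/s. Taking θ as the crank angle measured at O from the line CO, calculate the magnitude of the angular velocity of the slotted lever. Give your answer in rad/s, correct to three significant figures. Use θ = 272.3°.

ω = 5.14 rad/s
Crank pin A relative to C: A = (d + r cosθ, r sinθ); lever angle φ = atan2(r sinθ, d + r cosθ).
Differentiating tanφ: φ̇ = rω(d cosθ + r)/(d² + r² + 2dr cosθ).
d² + r² + 2dr cosθ = |CA|² = 0.0442501 m²;  d cosθ + r = +0.076274 m.
|ω_lever| = |0.0684·5.14·+0.076274| / 0.0442501 = 0.60601 rad/s.

0.606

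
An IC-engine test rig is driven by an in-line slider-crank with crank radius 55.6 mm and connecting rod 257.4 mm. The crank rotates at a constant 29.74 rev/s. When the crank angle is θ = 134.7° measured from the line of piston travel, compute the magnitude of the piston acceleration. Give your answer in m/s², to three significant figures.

ω = 2π·29.7 = 186.9 rad/s
x(θ) = r cosθ + √(L² − r² sin²θ); with ω constant, a = ω²·d²x/dθ².
d²x/dθ² = −r cosθ − r²(cos2θ)/√u − r⁴ sin²2θ/(4u^{3/2}),  u = L² − r² sin²θ = 0.0646929 m².
Substituting r = 0.0556 m, L = 0.2574 m, θ = 134.7°: d²x/dθ² = +0.039091 m.
a = ω²·d²x/dθ² = (186.9)²·(+0.039091) = +1364.9 m/s²;  |a| = 1364.9 m/s².

1360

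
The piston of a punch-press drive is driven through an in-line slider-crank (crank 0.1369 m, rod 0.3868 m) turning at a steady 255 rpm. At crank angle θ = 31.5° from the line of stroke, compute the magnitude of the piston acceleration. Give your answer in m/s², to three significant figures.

ω = 2π·255/60 = 26.7 rad/s
x(θ) = r cosθ + √(L² − r² sin²θ); with ω constant, a = ω²·d²x/dθ².
d²x/dθ² = −r cosθ − r²(cos2θ)/√u − r⁴ sin²2θ/(4u^{3/2}),  u = L² − r² sin²θ = 0.144498 m².
Substituting r = 0.1369 m, L = 0.3868 m, θ = 31.5°: d²x/dθ² = -0.14038 m.
a = ω²·d²x/dθ² = (26.7)²·(-0.14038) = -100.1 m/s²;  |a| = 100.1 m/s².

100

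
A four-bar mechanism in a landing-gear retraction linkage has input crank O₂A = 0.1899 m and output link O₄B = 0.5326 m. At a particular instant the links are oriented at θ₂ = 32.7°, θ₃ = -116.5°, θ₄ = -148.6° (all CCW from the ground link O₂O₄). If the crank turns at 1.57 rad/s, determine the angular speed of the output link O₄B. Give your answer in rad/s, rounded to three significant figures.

ω₂ = 1.57 rad/s
Differentiating the loop-closure r₂e^{iθ₂}+r₃e^{iθ₃}=r₁+r₄e^{iθ₄} gives r₂ω₂e^{iθ₂}+r₃ω₃e^{iθ₃}=r₄ω₄e^{iθ₄}.
Eliminating the other unknown: ω₄ = r₂ω₂ sin(θ₂−θ₃) / [r₄ sin(θ₄−θ₃)].
Numerator sine = +0.51204; denominator sine = -0.53140.
Result = 0.1899·1.57·(+0.51204) / (0.5326·(-0.53140)) = -0.5394 rad/s; magnitude 0.5394 rad/s.

0.539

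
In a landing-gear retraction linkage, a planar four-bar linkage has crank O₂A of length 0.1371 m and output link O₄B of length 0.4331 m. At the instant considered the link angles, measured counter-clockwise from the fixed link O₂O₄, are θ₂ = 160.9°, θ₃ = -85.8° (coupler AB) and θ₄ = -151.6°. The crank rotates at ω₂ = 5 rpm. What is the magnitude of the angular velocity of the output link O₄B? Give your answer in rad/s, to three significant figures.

ω₂ = 0.5236 rad/s (from 5 rpm).
Differentiating the loop-closure r₂e^{iθ₂}+r₃e^{iθ₃}=r₁+r₄e^{iθ₄} gives r₂ω₂e^{iθ₂}+r₃ω₃e^{iθ₃}=r₄ω₄e^{iθ₄}.
Eliminating the other unknown: ω₄ = r₂ω₂ sin(θ₂−θ₃) / [r₄ sin(θ₄−θ₃)].
Numerator sine = -0.91845; denominator sine = -0.91212.
Result = 0.1371·0.5236·(-0.91845) / (0.4331·(-0.91212)) = +0.1669 rad/s; magnitude 0.1669 rad/s.

0.167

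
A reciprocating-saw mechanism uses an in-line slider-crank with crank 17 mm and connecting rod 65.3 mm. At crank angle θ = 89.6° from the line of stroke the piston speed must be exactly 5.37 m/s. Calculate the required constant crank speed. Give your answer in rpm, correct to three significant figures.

3010

For an in-line slider-crank, |v_piston| = rω|sinθ|·[1 + r cosθ/√(L² − r² sin²θ)].
With r = 0.017 m, L = 0.0653 m, θ = 89.6°: the bracketed kinematic factor |dx/dθ| = 0.017032 m.
ω = v/|dx/dθ| = 5.37/0.017032 = 315.3 rad/s.
N = 60ω/(2π) = 3010.9 rpm.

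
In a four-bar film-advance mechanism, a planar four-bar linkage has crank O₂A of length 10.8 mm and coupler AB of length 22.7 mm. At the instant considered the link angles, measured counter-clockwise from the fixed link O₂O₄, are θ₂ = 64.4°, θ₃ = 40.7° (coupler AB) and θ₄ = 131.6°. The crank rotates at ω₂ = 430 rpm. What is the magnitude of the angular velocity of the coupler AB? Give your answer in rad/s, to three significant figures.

ω₂ = 45.03 rad/s (from 430 rpm).
Differentiating the loop-closure r₂e^{iθ₂}+r₃e^{iθ₃}=r₁+r₄e^{iθ₄} gives r₂ω₂e^{iθ₂}+r₃ω₃e^{iθ₃}=r₄ω₄e^{iθ₄}.
Eliminating the other unknown: ω₃ = r₂ω₂ sin(θ₄−θ₂) / [r₃ sin(θ₃−θ₄)].
Numerator sine = +0.92186; denominator sine = -0.99988.
Result = 0.0108·45.03·(+0.92186) / (0.0227·(-0.99988)) = -19.752 rad/s; magnitude 19.752 rad/s.

19.8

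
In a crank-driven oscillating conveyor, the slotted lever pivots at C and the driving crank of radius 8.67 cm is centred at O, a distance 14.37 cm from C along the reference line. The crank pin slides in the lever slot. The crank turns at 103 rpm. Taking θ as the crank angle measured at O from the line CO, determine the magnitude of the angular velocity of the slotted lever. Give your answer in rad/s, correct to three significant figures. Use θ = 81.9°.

ω = 10.79 rad/s (from 103 rpm).
Crank pin A relative to C: A = (d + r cosθ, r sinθ); lever angle φ = atan2(r sinθ, d + r cosθ).
Differentiating tanφ: φ̇ = rω(d cosθ + r)/(d² + r² + 2dr cosθ).
d² + r² + 2dr cosθ = |CA|² = 0.0316775 m²;  d cosθ + r = +0.10695 m.
|ω_lever| = |0.0867·10.79·+0.10695| / 0.0316775 = 3.1572 rad/s.

3.16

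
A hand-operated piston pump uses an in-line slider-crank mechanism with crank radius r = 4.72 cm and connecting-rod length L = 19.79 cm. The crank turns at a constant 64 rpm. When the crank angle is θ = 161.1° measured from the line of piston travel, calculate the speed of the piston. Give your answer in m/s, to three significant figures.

ω = 2π·64/60 = 6.702 rad/s
For an in-line slider-crank, x = r cosθ + √(L² − r² sin²θ), so v = −rω sinθ·[1 + r cosθ/√(L² − r² sin²θ)].
With r = 0.0472 m, L = 0.1979 m, θ = 161.1°: √(L² − r² sin²θ) = 0.19731 m.
v = −0.0472·6.702·0.32392·[1 + 0.0472·-0.94609/0.19731] = -0.079277 m/s.
|v| = 0.079277 m/s.

0.0793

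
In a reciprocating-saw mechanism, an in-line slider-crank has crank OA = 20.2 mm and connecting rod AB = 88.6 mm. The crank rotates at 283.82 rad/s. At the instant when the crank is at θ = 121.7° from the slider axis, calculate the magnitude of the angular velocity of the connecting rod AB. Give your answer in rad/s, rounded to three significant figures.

34.7

ω = 283.8 rad/s
The rod makes angle φ with the slider axis where L sinφ = r sinθ; differentiating, L cosφ·φ̇ = r ω cosθ.
L cosφ = √(L² − r² sin²θ) = 0.086917 m.
|ω_rod| = r ω |cosθ| / √(L² − r² sin²θ) = 0.0202·283.8·0.52547/0.086917 = 34.661 rad/s.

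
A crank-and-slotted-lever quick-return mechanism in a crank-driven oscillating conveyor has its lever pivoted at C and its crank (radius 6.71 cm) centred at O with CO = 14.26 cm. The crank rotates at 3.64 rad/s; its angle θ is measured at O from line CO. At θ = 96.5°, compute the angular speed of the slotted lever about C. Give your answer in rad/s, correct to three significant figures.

ω = 3.64 rad/s
Crank pin A relative to C: A = (d + r cosθ, r sinθ); lever angle φ = atan2(r sinθ, d + r cosθ).
Differentiating tanφ: φ̇ = rω(d cosθ + r)/(d² + r² + 2dr cosθ).
d² + r² + 2dr cosθ = |CA|² = 0.0226708 m²;  d cosθ + r = +0.050957 m.
|ω_lever| = |0.0671·3.64·+0.050957| / 0.0226708 = 0.54899 rad/s.

0.549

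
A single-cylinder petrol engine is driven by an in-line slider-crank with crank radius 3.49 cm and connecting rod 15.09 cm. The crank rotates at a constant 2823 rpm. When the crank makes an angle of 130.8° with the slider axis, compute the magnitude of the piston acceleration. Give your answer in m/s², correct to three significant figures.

ω = 2π·2823/60 = 295.6 rad/s
x(θ) = r cosθ + √(L² − r² sin²θ); with ω constant, a = ω²·d²x/dθ².
d²x/dθ² = −r cosθ − r²(cos2θ)/√u − r⁴ sin²2θ/(4u^{3/2}),  u = L² − r² sin²θ = 0.0220728 m².
Substituting r = 0.0349 m, L = 0.1509 m, θ = 130.8°: d²x/dθ² = +0.023891 m.
a = ω²·d²x/dθ² = (295.6)²·(+0.023891) = +2087.9 m/s²;  |a| = 2087.9 m/s².

2090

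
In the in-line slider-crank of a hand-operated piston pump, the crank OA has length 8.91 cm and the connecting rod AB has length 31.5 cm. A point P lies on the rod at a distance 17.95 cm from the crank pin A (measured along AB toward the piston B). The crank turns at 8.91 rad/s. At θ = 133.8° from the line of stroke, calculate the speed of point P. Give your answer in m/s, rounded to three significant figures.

ω = 8.91 rad/s.  Crank-pin speed |V_A| = rω = 0.79388 m/s, perpendicular to OA.
Rod angle: sinφ = −(r/L) sinθ ⇒ φ = -11.780°; ω_rod = −rω cosθ/√(L²−r²sin²θ) = +1.7819 rad/s.
V_P = V_A + ω_rod × AP, with AP = 0.1795 m along the rod.
Components: V_Px = −rω sinθ − a·ω_rod·sinφ = -0.50769 m/s;  V_Py = rω cosθ + a·ω_rod·cosφ = -0.23636 m/s.
|V_P| = √(V_Px² + V_Py²) = 0.56002 m/s.

0.560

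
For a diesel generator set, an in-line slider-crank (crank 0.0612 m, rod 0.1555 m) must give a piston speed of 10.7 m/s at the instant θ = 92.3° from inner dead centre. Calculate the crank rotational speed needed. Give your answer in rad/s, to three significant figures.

For an in-line slider-crank, |v_piston| = rω|sinθ|·[1 + r cosθ/√(L² − r² sin²θ)].
With r = 0.0612 m, L = 0.1555 m, θ = 92.3°: the bracketed kinematic factor |dx/dθ| = 0.0601 m.
ω = v/|dx/dθ| = 10.7/0.0601 = 178.04 rad/s.

178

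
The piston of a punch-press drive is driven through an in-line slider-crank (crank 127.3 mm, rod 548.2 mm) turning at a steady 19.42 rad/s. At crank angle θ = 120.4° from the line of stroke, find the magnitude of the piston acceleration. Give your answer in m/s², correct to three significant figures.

ω = 19.42 rad/s
x(θ) = r cosθ + √(L² − r² sin²θ); with ω constant, a = ω²·d²x/dθ².
d²x/dθ² = −r cosθ − r²(cos2θ)/√u − r⁴ sin²2θ/(4u^{3/2}),  u = L² − r² sin²θ = 0.288468 m².
Substituting r = 0.1273 m, L = 0.5482 m, θ = 120.4°: d²x/dθ² = +0.078815 m.
a = ω²·d²x/dθ² = (19.42)²·(+0.078815) = +29.724 m/s²;  |a| = 29.724 m/s².

29.7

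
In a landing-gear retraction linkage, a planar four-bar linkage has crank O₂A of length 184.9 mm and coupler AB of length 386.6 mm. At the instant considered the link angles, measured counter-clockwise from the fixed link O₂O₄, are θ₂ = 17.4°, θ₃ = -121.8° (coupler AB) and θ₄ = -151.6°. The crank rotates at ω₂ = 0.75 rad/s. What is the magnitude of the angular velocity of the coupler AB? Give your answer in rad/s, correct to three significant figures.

0.138

ω₂ = 0.75 rad/s
Differentiating the loop-closure r₂e^{iθ₂}+r₃e^{iθ₃}=r₁+r₄e^{iθ₄} gives r₂ω₂e^{iθ₂}+r₃ω₃e^{iθ₃}=r₄ω₄e^{iθ₄}.
Eliminating the other unknown: ω₃ = r₂ω₂ sin(θ₄−θ₂) / [r₃ sin(θ₃−θ₄)].
Numerator sine = -0.19081; denominator sine = +0.49697.
Result = 0.1849·0.75·(-0.19081) / (0.3866·(+0.49697)) = -0.13772 rad/s; magnitude 0.13772 rad/s.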